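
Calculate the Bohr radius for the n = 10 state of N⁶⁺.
0.7560 nm (or 7.5597 Å)

The Bohr radius formula is:
r_n = n² a₀ / Z

where a₀ = 0.0529177 nm is the Bohr radius.

For N⁶⁺ (Z = 7) at n = 10:
r_10 = 10² × 0.0529177 nm / 7
r_10 = 100 × 0.0529177 nm / 7
r_10 = 5.29177 nm / 7
r_10 = 0.7560 nm

The electron orbits at approximately 0.7560 nm from the nucleus.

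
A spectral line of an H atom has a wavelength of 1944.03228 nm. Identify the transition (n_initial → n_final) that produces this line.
n = 8 → n = 4

First, find the photon energy from the wavelength (hc = 1239.84 eV·nm):
E = hc/λ = 1239.84 eV·nm / 1944.03228 nm = 0.63776719 eV

The energy levels of hydrogen satisfy E_n = -13.6057 / n² eV, so an emission n_i → n_f releases
ΔE = 13.6057 × (1/n_f² − 1/n_i²) eV.

Setting ΔE equal to the photon energy:
1/n_f² − 1/n_i² = 0.63776719 / 13.6057 = 0.046875000

Since 1/n_i² must be positive, we need 1/n_f² > 0.046875000, i.e. n_f ≤ 4. For each allowed n_f, solve n_i = (1/n_f² − 0.046875000)^(−1/2) and check whether it is a whole number:
  n_f = 1: 1/n_i² = 1.000000000 − 0.046875000 = 0.953125000 → n_i = 1.024  (not an integer) ✗
  n_f = 2: 1/n_i² = 0.250000000 − 0.046875000 = 0.203125000 → n_i = 2.219  (not an integer) ✗
  n_f = 3: 1/n_i² = 0.111111111 − 0.046875000 = 0.064236111 → n_i = 3.946  (not an integer) ✗
  n_f = 4: 1/n_i² = 0.062500000 − 0.046875000 = 0.015625000 → n_i = 8.000  → integer, n_i = 8 ✓

Only n_f = 4 gives an integer upper level, n_i = 8.

The transition is from n = 8 to n = 4 (emission).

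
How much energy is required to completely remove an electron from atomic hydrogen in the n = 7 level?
0.278 eV

The ionization energy is the energy needed to remove the electron completely (n → ∞).

For hydrogen, E_n = -13.6057 eV / n².

At n = 7: E_7 = -13.6057 / 7² = -0.277667 eV
At n = ∞: E_∞ = 0 eV

Ionization energy = E_∞ - E_7 = 0 - (-0.277667) = 0.277667 eV
Ionization energy ≈ 0.278 eV

This is also called the binding energy of the electron in state n = 7.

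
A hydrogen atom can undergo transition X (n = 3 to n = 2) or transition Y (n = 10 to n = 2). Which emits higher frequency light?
10 → 2

Calculate the energy for each transition:

Transition 3 → 2:
ΔE₁ = |E_2 - E_3| = |-13.6057/2² - (-13.6057/3²)|
ΔE₁ = |-3.4014250000 - (-1.5117444444)| = 1.8896806 eV

Transition 10 → 2:
ΔE₂ = |E_2 - E_10| = |-13.6057/2² - (-13.6057/10²)|
ΔE₂ = |-3.4014250000 - (-0.1360570000)| = 3.2653680 eV

Since 3.2653680 eV > 1.8896806 eV, the transition 10 → 2 emits the more energetic photon.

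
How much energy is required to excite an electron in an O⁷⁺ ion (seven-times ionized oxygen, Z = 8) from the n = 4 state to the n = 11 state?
47.226397 eV

The energy levels of a hydrogen-like atom are E_n = -13.6057 Z² eV / n².

Energy at n = 4: E_4 = -13.6057 × 8² / 4² = -54.422800000 eV
Energy at n = 11: E_11 = -13.6057 × 8² / 11² = -7.196403306 eV

The excitation energy is the difference:
ΔE = E_11 - E_4
ΔE = -7.196403306 - (-54.422800000)
ΔE = 47.226397 eV

Since this is positive, energy must be absorbed (photon absorption).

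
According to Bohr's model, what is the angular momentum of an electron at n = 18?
1.89823e-33 J·s (or 18ℏ)

In the Bohr model, angular momentum is quantized:
L = nℏ

where ℏ = h/(2π) = 1.0545718e-34 J·s

For n = 18:
L = 18 × 1.0545718e-34 J·s
L = 1.89823e-33 J·s

This can also be written as L = 18ℏ.
The angular momentum is an integer multiple of the reduced Planck constant.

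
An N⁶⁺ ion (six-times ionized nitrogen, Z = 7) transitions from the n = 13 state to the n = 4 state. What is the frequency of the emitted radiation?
9.1213e+15 Hz

First, find the transition energy:
E_13 = -13.6057 × 7² / 13² = -3.94484793 eV
E_4 = -13.6057 × 7² / 4² = -41.66745625 eV
|ΔE| = |E_4 - E_13| = 37.72260832 eV

Convert to Joules: E = 37.72260832 eV × (1.602177 × 10⁻¹⁹ J/eV) = 6.043830e-18 J

Using E = hf:
f = E/h = 6.043830e-18 J / (6.62607 × 10⁻³⁴ J·s)
f = 9.1213e+15 Hz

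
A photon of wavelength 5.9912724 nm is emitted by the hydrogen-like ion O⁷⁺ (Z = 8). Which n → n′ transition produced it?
n = 9 → n = 2

First, find the photon energy from the wavelength (hc = 1239.84 eV·nm):
E = hc/λ = 1239.84 eV·nm / 5.9912724 nm = 206.94102 eV

The energy levels of O⁷⁺ satisfy E_n = -13.6057 × 8² / n² eV, so an emission n_i → n_f releases
ΔE = 13.6057 × 8² × (1/n_f² − 1/n_i²) eV.

Setting ΔE equal to the photon energy:
1/n_f² − 1/n_i² = 206.94102 / (13.6057 × 8²) = 0.23765432

Since 1/n_i² must be positive, we need 1/n_f² > 0.23765432, i.e. n_f ≤ 2. For each allowed n_f, solve n_i = (1/n_f² − 0.23765432)^(−1/2) and check whether it is a whole number:
  n_f = 1: 1/n_i² = 1.00000000 − 0.23765432 = 0.76234568 → n_i = 1.145  (not an integer) ✗
  n_f = 2: 1/n_i² = 0.25000000 − 0.23765432 = 0.01234568 → n_i = 9.000  → integer, n_i = 9 ✓

Only n_f = 2 gives an integer upper level, n_i = 9.

The transition is from n = 9 to n = 2 (emission).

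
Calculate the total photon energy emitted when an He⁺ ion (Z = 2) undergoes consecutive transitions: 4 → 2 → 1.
51.02138 eV

The energy levels of He⁺ are E_n = -13.6057 × 2² / n² eV.

First transition (4 → 2):
ΔE₁ = |E_2 - E_4|
ΔE₁ = |-13.60570000000 - (-3.40142500000)| = 10.20427500 eV

Second transition (2 → 1):
ΔE₂ = |E_1 - E_2|
ΔE₂ = |-54.42280000000 - (-13.60570000000)| = 40.81710000 eV

Total energy released:
E_total = ΔE₁ + ΔE₂ = 10.20427500 + 40.81710000 = 51.02138 eV

Note: This equals the direct transition 4 → 1: 51.02138 eV ✓
Energy is conserved regardless of the path taken.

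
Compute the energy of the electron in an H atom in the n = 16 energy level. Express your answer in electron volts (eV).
-0.053 eV

The energy levels of a hydrogen-like atom are given by:
E_n = -13.6057 eV / n²

For n = 16:
E_16 = -13.6057 eV / 16²
E_16 = -13.6057 eV / 256
E_16 = -0.053 eV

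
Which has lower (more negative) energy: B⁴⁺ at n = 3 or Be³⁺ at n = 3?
B⁴⁺ at n = 3 (E = -37.79 eV)

Using E_n = -13.6057 Z² / n² eV:

B⁴⁺ (Z = 5) at n = 3:
E = -13.6057 × 5² / 3² = -13.6057 × 25 / 9 = -37.79361 eV

Be³⁺ (Z = 4) at n = 3:
E = -13.6057 × 4² / 3² = -13.6057 × 16 / 9 = -24.18791 eV

Since -37.79361 eV < -24.18791 eV,
B⁴⁺ at n = 3 is more tightly bound (requires more energy to ionize).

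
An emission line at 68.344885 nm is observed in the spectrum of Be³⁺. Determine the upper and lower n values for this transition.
n = 6 → n = 3

First, find the photon energy from the wavelength (hc = 1239.84 eV·nm):
E = hc/λ = 1239.84 eV·nm / 68.344885 nm = 18.140933 eV

The energy levels of Be³⁺ satisfy E_n = -13.6057 × 4² / n² eV, so an emission n_i → n_f releases
ΔE = 13.6057 × 4² × (1/n_f² − 1/n_i²) eV.

Setting ΔE equal to the photon energy:
1/n_f² − 1/n_i² = 18.140933 / (13.6057 × 4²) = 0.083333332

Since 1/n_i² must be positive, we need 1/n_f² > 0.083333332, i.e. n_f ≤ 3. For each allowed n_f, solve n_i = (1/n_f² − 0.083333332)^(−1/2) and check whether it is a whole number:
  n_f = 1: 1/n_i² = 1.000000000 − 0.083333332 = 0.916666668 → n_i = 1.044  (not an integer) ✗
  n_f = 2: 1/n_i² = 0.250000000 − 0.083333332 = 0.166666668 → n_i = 2.449  (not an integer) ✗
  n_f = 3: 1/n_i² = 0.111111111 − 0.083333332 = 0.027777779 → n_i = 6.000  → integer, n_i = 6 ✓

Only n_f = 3 gives an integer upper level, n_i = 6.

The transition is from n = 6 to n = 3 (emission).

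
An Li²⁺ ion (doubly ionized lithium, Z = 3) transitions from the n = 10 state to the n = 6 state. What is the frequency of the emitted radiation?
5.26e+14 Hz

First, find the transition energy:
E_10 = -13.6057 × 3² / 10² = -1.22451300 eV
E_6 = -13.6057 × 3² / 6² = -3.40142500 eV
|ΔE| = |E_6 - E_10| = 2.17691200 eV

Convert to Joules: E = 2.17691200 eV × (1.602177 × 10⁻¹⁹ J/eV) = 3.4878e-19 J

Using E = hf:
f = E/h = 3.4878e-19 J / (6.62607 × 10⁻³⁴ J·s)
f = 5.26e+14 Hz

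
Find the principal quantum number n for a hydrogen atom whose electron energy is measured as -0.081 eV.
n = 13

The exact energy levels follow E_n = -13.6057 eV / n².

The measured value (-0.081 eV) is reported to only 2 significant figures, so we must test candidate n values and see which one matches to that precision.

Candidate energies:
  n = 11:  E = -13.6057/11² = -0.11244 eV
  n = 12:  E = -13.6057/12² = -0.09448 eV
  n = 13:  E = -13.6057/13² = -0.08051 eV  ← matches
  n = 14:  E = -13.6057/14² = -0.06942 eV
  n = 15:  E = -13.6057/15² = -0.06047 eV

Checking against the measurement of -0.081 eV (2 sig figs), only n = 13 agrees:
E_13 = -0.08051 eV, which rounds to -0.081 eV ✓

Therefore n = 13.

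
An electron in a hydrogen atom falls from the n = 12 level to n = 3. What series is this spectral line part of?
Paschen series

The spectral series in hydrogen are named based on the final (lower) energy level:
- Lyman series: n_final = 1 (ultraviolet)
- Balmer series: n_final = 2 (visible/near-UV)
- Paschen series: n_final = 3 (infrared)
- Brackett series: n_final = 4 (infrared)
- Pfund series: n_final = 5 (far infrared)

Since this transition ends at n = 3, it belongs to the Paschen series.

For reference, this 12 → 3 line has photon energy
ΔE = 13.6057 eV × (1/3² - 1/12²) = 1.417260 eV,
corresponding to wavelength λ = hc/ΔE = 1239.84 eV·nm / 1.417260 eV = 874.81 nm in the infrared region.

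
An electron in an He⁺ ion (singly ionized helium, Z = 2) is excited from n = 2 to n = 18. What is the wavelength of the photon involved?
92.266 nm

First, find the transition energy using E_n = -13.6057 Z² / n² eV:
E_2 = -13.6057 × 2² / 2² = -13.60570 eV
E_18 = -13.6057 × 2² / 18² = -0.16797 eV

Photon energy: |ΔE| = |E_18 - E_2| = 13.43773 eV

Convert to wavelength using E = hc/λ with hc = 1239.84 eV·nm:
λ = hc/E = 1239.84 eV·nm / 13.43773 eV
λ = 92.266 nm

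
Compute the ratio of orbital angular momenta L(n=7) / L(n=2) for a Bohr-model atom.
3.50000

In the Bohr model, L_n = nℏ, so the ratio is purely the ratio of quantum numbers:

L_7/L_2 = 7ℏ / 2ℏ = 7/2 = 3.50000

The angular momentum scales linearly with n.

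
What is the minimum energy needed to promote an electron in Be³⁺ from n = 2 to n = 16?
53.5724 eV

The energy levels of a hydrogen-like atom are E_n = -13.6057 Z² eV / n².

Energy at n = 2: E_2 = -13.6057 × 4² / 2² = -54.4228000 eV
Energy at n = 16: E_16 = -13.6057 × 4² / 16² = -0.8503563 eV

The excitation energy is the difference:
ΔE = E_16 - E_2
ΔE = -0.8503563 - (-54.4228000)
ΔE = 53.5724 eV

Since this is positive, energy must be absorbed (photon absorption).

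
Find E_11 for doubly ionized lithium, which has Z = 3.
-1.011994 eV

For hydrogen-like ions, the energy levels scale with Z²:
E_n = -13.6057 Z² / n² eV

For Li²⁺ (Z = 3) at n = 11:
E_11 = -13.6057 × 3² / 11²
E_11 = -13.6057 × 9 / 121
E_11 = -122.4513 / 121
E_11 = -1.011994 eV

The energy is 9 times more negative than hydrogen at the same n due to the stronger nuclear charge.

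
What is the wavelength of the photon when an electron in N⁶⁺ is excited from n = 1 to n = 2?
2.48 nm

First, find the transition energy using E_n = -13.6057 Z² / n² eV:
E_1 = -13.6057 × 7² / 1² = -666.6793 eV
E_2 = -13.6057 × 7² / 2² = -166.6698 eV

Photon energy: |ΔE| = |E_2 - E_1| = 500.0095 eV

Convert to wavelength using E = hc/λ with hc = 1239.84 eV·nm:
λ = hc/E = 1239.84 eV·nm / 500.0095 eV
λ = 2.48 nm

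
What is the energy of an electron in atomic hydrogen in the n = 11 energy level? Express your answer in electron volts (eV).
-0.11 eV

The energy levels of a hydrogen-like atom are given by:
E_n = -13.6057 eV / n²

For n = 11:
E_11 = -13.6057 eV / 11²
E_11 = -13.6057 eV / 121
E_11 = -0.11 eV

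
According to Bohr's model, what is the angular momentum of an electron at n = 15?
1.5819e-33 J·s (or 15ℏ)

In the Bohr model, angular momentum is quantized:
L = nℏ

where ℏ = h/(2π) = 1.054572e-34 J·s

For n = 15:
L = 15 × 1.054572e-34 J·s
L = 1.5819e-33 J·s

This can also be written as L = 15ℏ.
The angular momentum is an integer multiple of the reduced Planck constant.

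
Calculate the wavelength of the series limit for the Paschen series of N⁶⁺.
16.737523 nm

The series limit corresponds to the transition from n = ∞ to n = 3.
This is the highest energy (shortest wavelength) transition in the Paschen series.

E_∞ = 0 eV
E_3 = -13.6057 × 7² / 3² = -74.07547778 eV

Energy at series limit:
ΔE = E_∞ - E_3 = 0 - (-74.07547778) = 74.07547778 eV
λ = hc/E = 1239.84 eV·nm / 74.07547778 eV = 16.737523 nm

This energy equals the ionization energy from the n = 3 state of N⁶⁺.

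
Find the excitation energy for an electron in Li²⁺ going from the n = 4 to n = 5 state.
2.755 eV

The energy levels of a hydrogen-like atom are E_n = -13.6057 Z² eV / n².

Energy at n = 4: E_4 = -13.6057 × 3² / 4² = -7.653206 eV
Energy at n = 5: E_5 = -13.6057 × 3² / 5² = -4.898052 eV

The excitation energy is the difference:
ΔE = E_5 - E_4
ΔE = -4.898052 - (-7.653206)
ΔE = 2.755 eV

Since this is positive, energy must be absorbed (photon absorption).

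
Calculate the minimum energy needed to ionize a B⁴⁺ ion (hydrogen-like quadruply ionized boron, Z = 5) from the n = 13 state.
2.013 eV

The ionization energy is the energy needed to remove the electron completely (n → ∞).

For a hydrogen-like ion with Z = 5, E_n = -13.6057 Z² / n² eV.

At n = 13: E_13 = -13.6057 × 5² / 13² = -2.012678 eV
At n = ∞: E_∞ = 0 eV

Ionization energy = E_∞ - E_13 = 0 - (-2.012678) = 2.012678 eV
Ionization energy ≈ 2.013 eV

This is also called the binding energy of the electron in state n = 13.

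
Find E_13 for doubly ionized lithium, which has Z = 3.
-0.72456 eV

For hydrogen-like ions, the energy levels scale with Z²:
E_n = -13.6057 Z² / n² eV

For Li²⁺ (Z = 3) at n = 13:
E_13 = -13.6057 × 3² / 13²
E_13 = -13.6057 × 9 / 169
E_13 = -122.4513 / 169
E_13 = -0.72456 eV

The energy is 9 times more negative than hydrogen at the same n due to the stronger nuclear charge.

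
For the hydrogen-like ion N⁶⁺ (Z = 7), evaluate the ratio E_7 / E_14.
4.000

Using E_n = -13.6057 Z² / n² eV with Z = 7:

E_7 = -13.6057 × 7² / 7² = -666.6793 / 49 = -13.605700000 eV
E_14 = -13.6057 × 7² / 14² = -666.6793 / 196 = -3.401425000 eV

The ratio is:
E_7/E_14 = (-13.605700000) / (-3.401425000)
E_7/E_14 = (-666.6793/49) / (-666.6793/196)
E_7/E_14 = 196/49
E_7/E_14 = 4.000
(Note: the Z² factors cancel in the ratio.)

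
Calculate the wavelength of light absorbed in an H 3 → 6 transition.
1093.518 nm

First, find the transition energy using E_n = -13.6057 / n² eV:
E_3 = -13.6057 / 3² = -1.51174444 eV
E_6 = -13.6057 / 6² = -0.37793611 eV

Photon energy: |ΔE| = |E_6 - E_3| = 1.13380833 eV

Convert to wavelength using E = hc/λ with hc = 1239.84 eV·nm:
λ = hc/E = 1239.84 eV·nm / 1.13380833 eV
λ = 1093.518 nm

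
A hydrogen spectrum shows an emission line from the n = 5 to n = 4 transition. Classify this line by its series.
Brackett series

The spectral series in hydrogen are named based on the final (lower) energy level:
- Lyman series: n_final = 1 (ultraviolet)
- Balmer series: n_final = 2 (visible/near-UV)
- Paschen series: n_final = 3 (infrared)
- Brackett series: n_final = 4 (infrared)
- Pfund series: n_final = 5 (far infrared)

Since this transition ends at n = 4, it belongs to the Brackett series.

For reference, this 5 → 4 line has photon energy
ΔE = 13.6057 eV × (1/4² - 1/5²) = 0.3061282500 eV,
corresponding to wavelength λ = hc/ΔE = 1239.84 eV·nm / 0.3061282500 eV = 4050.0673 nm in the infrared region.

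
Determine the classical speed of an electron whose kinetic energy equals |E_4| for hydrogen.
5.47e+05 m/s (or 0.18% of c)

The binding energy at n = 4 for hydrogen is:
E_4 = -13.6057/4² = -0.850356 eV
|E_4| = 0.850356 eV

Convert to Joules:
KE = 0.850356 eV × (1.602177 × 10⁻¹⁹ J/eV) = 1.3624e-19 J

Using KE = ½mv²:
v = √(2·KE/m_e)
v = √(2 × 1.3624e-19 J / 9.10938 × 10⁻³¹ kg)
v = 5.47e+05 m/s

This is approximately 0.18% the speed of light.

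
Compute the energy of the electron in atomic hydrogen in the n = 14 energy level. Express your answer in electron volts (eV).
-0.0694 eV

The energy levels of a hydrogen-like atom are given by:
E_n = -13.6057 eV / n²

For n = 14:
E_14 = -13.6057 eV / 14²
E_14 = -13.6057 eV / 196
E_14 = -0.0694 eV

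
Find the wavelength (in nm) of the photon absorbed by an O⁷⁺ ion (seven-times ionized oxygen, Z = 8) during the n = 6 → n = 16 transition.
59.65 nm

First, find the transition energy using E_n = -13.6057 Z² / n² eV:
E_6 = -13.6057 × 8² / 6² = -24.1879 eV
E_16 = -13.6057 × 8² / 16² = -3.4014 eV

Photon energy: |ΔE| = |E_16 - E_6| = 20.7865 eV

Convert to wavelength using E = hc/λ with hc = 1239.84 eV·nm:
λ = hc/E = 1239.84 eV·nm / 20.7865 eV
λ = 59.65 nm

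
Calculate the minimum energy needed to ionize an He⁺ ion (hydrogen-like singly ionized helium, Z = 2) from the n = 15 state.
0.241879 eV

The ionization energy is the energy needed to remove the electron completely (n → ∞).

For a hydrogen-like ion with Z = 2, E_n = -13.6057 Z² / n² eV.

At n = 15: E_15 = -13.6057 × 2² / 15² = -0.241879111 eV
At n = ∞: E_∞ = 0 eV

Ionization energy = E_∞ - E_15 = 0 - (-0.241879111) = 0.241879111 eV
Ionization energy ≈ 0.241879 eV

This is also called the binding energy of the electron in state n = 15.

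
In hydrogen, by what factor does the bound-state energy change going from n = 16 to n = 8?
4.0000

Using E_n = -13.6057 Z² / n² eV with Z = 1:

E_8 = -13.6057 / 8² = -13.6057 / 64 = -0.2125890625 eV
E_16 = -13.6057 / 16² = -13.6057 / 256 = -0.0531472656 eV

The ratio is:
E_8/E_16 = (-0.2125890625) / (-0.0531472656)
E_8/E_16 = (-13.6057/64) / (-13.6057/256)
E_8/E_16 = 256/64
E_8/E_16 = 4.0000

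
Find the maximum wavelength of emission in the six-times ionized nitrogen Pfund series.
152.16 nm

The longest wavelength corresponds to the smallest energy transition in the series.
The Pfund series has all transitions ending at n_f = 5.

For N⁶⁺ (Z = 7), the first line (α-line) is the jump from n = 6 to n = 5:
E_6 = -13.6057 × 7² / 6² = -18.518869 eV
E_5 = -13.6057 × 7² / 5² = -26.667172 eV
ΔE = E_6 - E_5 = 8.148303 eV

λ = hc/E = 1239.84 eV·nm / 8.148303 eV
λ = 152.16 nm

This is the α-line of the Pfund series in N⁶⁺.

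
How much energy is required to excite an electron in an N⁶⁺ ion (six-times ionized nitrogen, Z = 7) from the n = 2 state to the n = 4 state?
125.00 eV

The energy levels of a hydrogen-like atom are E_n = -13.6057 Z² eV / n².

Energy at n = 2: E_2 = -13.6057 × 7² / 2² = -166.66983 eV
Energy at n = 4: E_4 = -13.6057 × 7² / 4² = -41.66746 eV

The excitation energy is the difference:
ΔE = E_4 - E_2
ΔE = -41.66746 - (-166.66983)
ΔE = 125.00 eV

Since this is positive, energy must be absorbed (photon absorption).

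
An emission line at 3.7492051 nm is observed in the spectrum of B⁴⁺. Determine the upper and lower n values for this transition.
n = 6 → n = 1

First, find the photon energy from the wavelength (hc = 1239.84 eV·nm):
E = hc/λ = 1239.84 eV·nm / 3.7492051 nm = 330.69410 eV

The energy levels of B⁴⁺ satisfy E_n = -13.6057 × 5² / n² eV, so an emission n_i → n_f releases
ΔE = 13.6057 × 5² × (1/n_f² − 1/n_i²) eV.

Setting ΔE equal to the photon energy:
1/n_f² − 1/n_i² = 330.69410 / (13.6057 × 5²) = 0.97222223

Since 1/n_i² must be positive, we need 1/n_f² > 0.97222223, i.e. n_f ≤ 1. For each allowed n_f, solve n_i = (1/n_f² − 0.97222223)^(−1/2) and check whether it is a whole number:
  n_f = 1: 1/n_i² = 1.00000000 − 0.97222223 = 0.02777777 → n_i = 6.000  → integer, n_i = 6 ✓

Only n_f = 1 gives an integer upper level, n_i = 6.

The transition is from n = 6 to n = 1 (emission).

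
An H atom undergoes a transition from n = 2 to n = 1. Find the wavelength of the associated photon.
121.502 nm

First, find the transition energy using E_n = -13.6057 / n² eV:
E_2 = -13.6057 / 2² = -3.401425 eV
E_1 = -13.6057 / 1² = -13.605700 eV

Photon energy: |ΔE| = |E_1 - E_2| = 10.204275 eV

Convert to wavelength using E = hc/λ with hc = 1239.84 eV·nm:
λ = hc/E = 1239.84 eV·nm / 10.204275 eV
λ = 121.502 nm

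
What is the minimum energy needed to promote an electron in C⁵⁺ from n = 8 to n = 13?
4.754951 eV

The energy levels of a hydrogen-like atom are E_n = -13.6057 Z² eV / n².

Energy at n = 8: E_8 = -13.6057 × 6² / 8² = -7.653206250 eV
Energy at n = 13: E_13 = -13.6057 × 6² / 13² = -2.898255621 eV

The excitation energy is the difference:
ΔE = E_13 - E_8
ΔE = -2.898255621 - (-7.653206250)
ΔE = 4.754951 eV

Since this is positive, energy must be absorbed (photon absorption).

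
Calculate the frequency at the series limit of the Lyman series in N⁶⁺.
1.6120e+17 Hz

The series limit corresponds to the transition from n = ∞ to n = 1.
This is the highest energy (shortest wavelength) transition in the Lyman series.

E_∞ = 0 eV
E_1 = -13.6057 × 7² / 1² = -666.67930000 eV

Energy at series limit:
ΔE = E_∞ - E_1 = 0 - (-666.67930000) = 666.67930000 eV
E = 666.67930000 eV × (1.602177 × 10⁻¹⁹ J/eV) = 1.068138e-16 J
f = E/h = 1.068138e-16 J / (6.62607 × 10⁻³⁴ J·s) = 1.6120e+17 Hz

This energy equals the ionization energy from the n = 1 state of N⁶⁺.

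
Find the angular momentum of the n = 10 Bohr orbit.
1.0546e-33 J·s (or 10ℏ)

In the Bohr model, angular momentum is quantized:
L = nℏ

where ℏ = h/(2π) = 1.054572e-34 J·s

For n = 10:
L = 10 × 1.054572e-34 J·s
L = 1.0546e-33 J·s

This can also be written as L = 10ℏ.
The angular momentum is an integer multiple of the reduced Planck constant.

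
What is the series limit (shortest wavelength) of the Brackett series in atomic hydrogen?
1458.02421 nm

The series limit corresponds to the transition from n = ∞ to n = 4.
This is the highest energy (shortest wavelength) transition in the Brackett series.

E_∞ = 0 eV
E_4 = -13.6057 / 4² = -0.85035625000 eV

Energy at series limit:
ΔE = E_∞ - E_4 = 0 - (-0.85035625000) = 0.85035625000 eV
λ = hc/E = 1239.84 eV·nm / 0.85035625000 eV = 1458.02421 nm

This energy equals the ionization energy from the n = 4 state of hydrogen.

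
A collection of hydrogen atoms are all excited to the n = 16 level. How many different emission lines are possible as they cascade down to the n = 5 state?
66

The electron can occupy levels n = 5, 6, ..., 16 during de-excitation — that is m = 16 - 5 + 1 = 12 distinct levels.

The number of distinct spectral lines equals the number of ways to choose 2 of these m levels (each pair gives one possible emission transition):

Number of lines = m(m-1)/2 = 12×11/2 = 66

These correspond to all possible transitions between the 12 levels:
16 → 15, 16 → 14, 16 → 13, 16 → 12, 16 → 11, 16 → 10, 16 → 9, 16 → 8...

Each transition produces a photon with a unique energy (and thus wavelength). This count does not depend on Z.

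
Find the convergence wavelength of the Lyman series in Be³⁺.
5.6954 nm

The series limit corresponds to the transition from n = ∞ to n = 1.
This is the highest energy (shortest wavelength) transition in the Lyman series.

E_∞ = 0 eV
E_1 = -13.6057 × 4² / 1² = -217.691200 eV

Energy at series limit:
ΔE = E_∞ - E_1 = 0 - (-217.691200) = 217.691200 eV
λ = hc/E = 1239.84 eV·nm / 217.691200 eV = 5.6954 nm

This energy equals the ionization energy from the n = 1 state of Be³⁺.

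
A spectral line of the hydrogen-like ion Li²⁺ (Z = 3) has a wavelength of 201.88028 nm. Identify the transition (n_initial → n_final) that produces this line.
n = 9 → n = 4

First, find the photon energy from the wavelength (hc = 1239.84 eV·nm):
E = hc/λ = 1239.84 eV·nm / 201.88028 nm = 6.1414617 eV

The energy levels of Li²⁺ satisfy E_n = -13.6057 × 3² / n² eV, so an emission n_i → n_f releases
ΔE = 13.6057 × 3² × (1/n_f² − 1/n_i²) eV.

Setting ΔE equal to the photon energy:
1/n_f² − 1/n_i² = 6.1414617 / (13.6057 × 3²) = 0.050154320

Since 1/n_i² must be positive, we need 1/n_f² > 0.050154320, i.e. n_f ≤ 4. For each allowed n_f, solve n_i = (1/n_f² − 0.050154320)^(−1/2) and check whether it is a whole number:
  n_f = 1: 1/n_i² = 1.000000000 − 0.050154320 = 0.949845680 → n_i = 1.026  (not an integer) ✗
  n_f = 2: 1/n_i² = 0.250000000 − 0.050154320 = 0.199845680 → n_i = 2.237  (not an integer) ✗
  n_f = 3: 1/n_i² = 0.111111111 − 0.050154320 = 0.060956791 → n_i = 4.050  (not an integer) ✗
  n_f = 4: 1/n_i² = 0.062500000 − 0.050154320 = 0.012345680 → n_i = 9.000  → integer, n_i = 9 ✓

Only n_f = 4 gives an integer upper level, n_i = 9.

The transition is from n = 9 to n = 4 (emission).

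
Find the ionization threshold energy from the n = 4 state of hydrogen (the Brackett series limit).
0.850356 eV

The series limit corresponds to the transition from n = ∞ to n = 4.
This is the highest energy (shortest wavelength) transition in the Brackett series.

E_∞ = 0 eV
E_4 = -13.6057 / 4² = -0.850356 eV

Energy at series limit:
ΔE = E_∞ - E_4 = 0 - (-0.850356) = 0.850356 eV

This energy equals the ionization energy from the n = 4 state of hydrogen.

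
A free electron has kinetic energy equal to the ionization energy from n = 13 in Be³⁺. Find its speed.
6.73136e+05 m/s (or 0.22453% of c)

The binding energy at n = 13 for Be³⁺ is:
E_13 = -13.6057 × 4²/13² = -1.28811361 eV
|E_13| = 1.28811361 eV

Convert to Joules:
KE = 1.28811361 eV × (1.602177 × 10⁻¹⁹ J/eV) = 2.0637860e-19 J

Using KE = ½mv²:
v = √(2·KE/m_e)
v = √(2 × 2.0637860e-19 J / 9.10938 × 10⁻³¹ kg)
v = 6.73136e+05 m/s

This is approximately 0.22453% the speed of light.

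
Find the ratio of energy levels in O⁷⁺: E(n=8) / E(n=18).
5.0625

Using E_n = -13.6057 Z² / n² eV with Z = 8:

E_8 = -13.6057 × 8² / 8² = -870.7648 / 64 = -13.6057000000 eV
E_18 = -13.6057 × 8² / 18² = -870.7648 / 324 = -2.6875456790 eV

The ratio is:
E_8/E_18 = (-13.6057000000) / (-2.6875456790)
E_8/E_18 = (-870.7648/64) / (-870.7648/324)
E_8/E_18 = 324/64
E_8/E_18 = 5.0625
(Note: the Z² factors cancel in the ratio.)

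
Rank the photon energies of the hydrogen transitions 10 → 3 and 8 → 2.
8 → 2

Calculate the energy for each transition:

Transition 10 → 3:
ΔE₁ = |E_3 - E_10| = |-13.6057/3² - (-13.6057/10²)|
ΔE₁ = |-1.511744444 - (-0.136057000)| = 1.375687 eV

Transition 8 → 2:
ΔE₂ = |E_2 - E_8| = |-13.6057/2² - (-13.6057/8²)|
ΔE₂ = |-3.401425000 - (-0.212589063)| = 3.188836 eV

Since 3.188836 eV > 1.375687 eV, the transition 8 → 2 emits the more energetic photon.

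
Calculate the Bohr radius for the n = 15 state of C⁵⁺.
1.9844 nm (or 19.8441 Å)

The Bohr radius formula is:
r_n = n² a₀ / Z

where a₀ = 0.0529177 nm is the Bohr radius.

For C⁵⁺ (Z = 6) at n = 15:
r_15 = 15² × 0.0529177 nm / 6
r_15 = 225 × 0.0529177 nm / 6
r_15 = 11.90648 nm / 6
r_15 = 1.9844 nm

The electron orbits at approximately 1.9844 nm from the nucleus.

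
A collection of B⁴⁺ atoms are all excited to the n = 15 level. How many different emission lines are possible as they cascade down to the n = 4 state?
66

The electron can occupy levels n = 4, 5, ..., 15 during de-excitation — that is m = 15 - 4 + 1 = 12 distinct levels.

The number of distinct spectral lines equals the number of ways to choose 2 of these m levels (each pair gives one possible emission transition):

Number of lines = m(m-1)/2 = 12×11/2 = 66

These correspond to all possible transitions between the 12 levels:
15 → 14, 15 → 13, 15 → 12, 15 → 11, 15 → 10, 15 → 9, 15 → 8, 15 → 7...

Each transition produces a photon with a unique energy (and thus wavelength). This count does not depend on Z.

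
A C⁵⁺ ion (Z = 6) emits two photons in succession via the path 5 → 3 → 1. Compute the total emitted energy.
470.213 eV

The energy levels of C⁵⁺ are E_n = -13.6057 × 6² / n² eV.

First transition (5 → 3):
ΔE₁ = |E_3 - E_5|
ΔE₁ = |-54.422800000 - (-19.592208000)| = 34.830592 eV

Second transition (3 → 1):
ΔE₂ = |E_1 - E_3|
ΔE₂ = |-489.805200000 - (-54.422800000)| = 435.382400 eV

Total energy released:
E_total = ΔE₁ + ΔE₂ = 34.830592 + 435.382400 = 470.213 eV

Note: This equals the direct transition 5 → 1: 470.213 eV ✓
Energy is conserved regardless of the path taken.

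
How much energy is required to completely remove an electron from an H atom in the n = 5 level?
0.544228 eV

The ionization energy is the energy needed to remove the electron completely (n → ∞).

For hydrogen, E_n = -13.6057 eV / n².

At n = 5: E_5 = -13.6057 / 5² = -0.544228000 eV
At n = ∞: E_∞ = 0 eV

Ionization energy = E_∞ - E_5 = 0 - (-0.544228000) = 0.544228000 eV
Ionization energy ≈ 0.544228 eV

This is also called the binding energy of the electron in state n = 5.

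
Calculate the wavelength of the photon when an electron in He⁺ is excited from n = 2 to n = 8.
97.201614 nm

First, find the transition energy using E_n = -13.6057 Z² / n² eV:
E_2 = -13.6057 × 2² / 2² = -13.60570000 eV
E_8 = -13.6057 × 2² / 8² = -0.85035625 eV

Photon energy: |ΔE| = |E_8 - E_2| = 12.75534375 eV

Convert to wavelength using E = hc/λ with hc = 1239.84 eV·nm:
λ = hc/E = 1239.84 eV·nm / 12.75534375 eV
λ = 97.201614 nm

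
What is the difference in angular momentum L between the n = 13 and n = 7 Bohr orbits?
6.327e-34 J·s (or 6ℏ)

In the Bohr model, L_n = nℏ where ℏ = 1.05457e-34 J·s.

L_13 = 13ℏ = 1.37094e-33 J·s
L_7 = 7ℏ = 7.38199e-34 J·s

ΔL = L_13 - L_7 = (13 - 7)ℏ = 6ℏ
ΔL = 6 × 1.05457e-34 J·s = 6.327e-34 J·s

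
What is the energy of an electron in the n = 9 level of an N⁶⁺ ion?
-8.230609 eV

For hydrogen-like ions, the energy levels scale with Z²:
E_n = -13.6057 Z² / n² eV

For N⁶⁺ (Z = 7) at n = 9:
E_9 = -13.6057 × 7² / 9²
E_9 = -13.6057 × 49 / 81
E_9 = -666.6793 / 81
E_9 = -8.230609 eV

The energy is 49 times more negative than hydrogen at the same n due to the stronger nuclear charge.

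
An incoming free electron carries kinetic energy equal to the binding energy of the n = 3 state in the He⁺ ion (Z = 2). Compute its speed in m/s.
1.45846e+06 m/s (or 0.486% of c)

The binding energy at n = 3 for He⁺ is:
E_3 = -13.6057 × 2²/3² = -6.04697778 eV
|E_3| = 6.04697778 eV

Convert to Joules:
KE = 6.04697778 eV × (1.602177 × 10⁻¹⁹ J/eV) = 9.6883287e-19 J

Using KE = ½mv²:
v = √(2·KE/m_e)
v = √(2 × 9.6883287e-19 J / 9.10938 × 10⁻³¹ kg)
v = 1.45846e+06 m/s

This is approximately 0.486% the speed of light.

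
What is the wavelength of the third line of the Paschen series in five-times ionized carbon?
30.38 nm

The lines of a series are numbered from the longest wavelength (smallest ΔE) outward; the third line is the transition from n = n_f + 3 to n_f.
The Paschen series has all transitions ending at n_f = 3.

For C⁵⁺ (Z = 6), the third line (γ-line) is the jump from n = 6 to n = 3:
E_6 = -13.6057 × 6² / 6² = -13.6057 eV
E_3 = -13.6057 × 6² / 3² = -54.4228 eV
ΔE = E_6 - E_3 = 40.8171 eV

λ = hc/E = 1239.84 eV·nm / 40.8171 eV
λ = 30.38 nm

This is the γ-line of the Paschen series in C⁵⁺.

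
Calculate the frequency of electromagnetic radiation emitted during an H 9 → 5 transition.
9.098e+13 Hz

First, find the transition energy:
E_9 = -13.6057 / 9² = -0.1679716 eV
E_5 = -13.6057 / 5² = -0.5442280 eV
|ΔE| = |E_5 - E_9| = 0.3762564 eV

Convert to Joules: E = 0.3762564 eV × (1.602177 × 10⁻¹⁹ J/eV) = 6.02829e-20 J

Using E = hf:
f = E/h = 6.02829e-20 J / (6.62607 × 10⁻³⁴ J·s)
f = 9.098e+13 Hz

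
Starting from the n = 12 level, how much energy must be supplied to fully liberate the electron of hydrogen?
0.09 eV

The ionization energy is the energy needed to remove the electron completely (n → ∞).

For hydrogen, E_n = -13.6057 eV / n².

At n = 12: E_12 = -13.6057 / 12² = -0.09448 eV
At n = ∞: E_∞ = 0 eV

Ionization energy = E_∞ - E_12 = 0 - (-0.09448) = 0.09448 eV
Ionization energy ≈ 0.09 eV

This is also called the binding energy of the electron in state n = 12.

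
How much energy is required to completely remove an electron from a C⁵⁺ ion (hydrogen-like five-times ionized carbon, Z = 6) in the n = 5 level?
19.59221 eV

The ionization energy is the energy needed to remove the electron completely (n → ∞).

For a hydrogen-like ion with Z = 6, E_n = -13.6057 Z² / n² eV.

At n = 5: E_5 = -13.6057 × 6² / 5² = -19.59220800 eV
At n = ∞: E_∞ = 0 eV

Ionization energy = E_∞ - E_5 = 0 - (-19.59220800) = 19.59220800 eV
Ionization energy ≈ 19.59221 eV

This is also called the binding energy of the electron in state n = 5.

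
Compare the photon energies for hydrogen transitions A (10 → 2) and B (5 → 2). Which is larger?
10 → 2

Calculate the energy for each transition:

Transition 10 → 2:
ΔE₁ = |E_2 - E_10| = |-13.6057/2² - (-13.6057/10²)|
ΔE₁ = |-3.401425000 - (-0.136057000)| = 3.265368 eV

Transition 5 → 2:
ΔE₂ = |E_2 - E_5| = |-13.6057/2² - (-13.6057/5²)|
ΔE₂ = |-3.401425000 - (-0.544228000)| = 2.857197 eV

Since 3.265368 eV > 2.857197 eV, the transition 10 → 2 emits the more energetic photon.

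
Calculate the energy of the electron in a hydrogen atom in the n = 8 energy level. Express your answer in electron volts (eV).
-0.21 eV

The energy levels of a hydrogen-like atom are given by:
E_n = -13.6057 eV / n²

For n = 8:
E_8 = -13.6057 eV / 8²
E_8 = -13.6057 eV / 64
E_8 = -0.21 eV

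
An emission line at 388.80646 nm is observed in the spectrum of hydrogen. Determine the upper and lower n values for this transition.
n = 8 → n = 2

First, find the photon energy from the wavelength (hc = 1239.84 eV·nm):
E = hc/λ = 1239.84 eV·nm / 388.80646 nm = 3.1888359 eV

The energy levels of hydrogen satisfy E_n = -13.6057 / n² eV, so an emission n_i → n_f releases
ΔE = 13.6057 × (1/n_f² − 1/n_i²) eV.

Setting ΔE equal to the photon energy:
1/n_f² − 1/n_i² = 3.1888359 / 13.6057 = 0.23437500

Since 1/n_i² must be positive, we need 1/n_f² > 0.23437500, i.e. n_f ≤ 2. For each allowed n_f, solve n_i = (1/n_f² − 0.23437500)^(−1/2) and check whether it is a whole number:
  n_f = 1: 1/n_i² = 1.00000000 − 0.23437500 = 0.76562500 → n_i = 1.143  (not an integer) ✗
  n_f = 2: 1/n_i² = 0.25000000 − 0.23437500 = 0.01562500 → n_i = 8.000  → integer, n_i = 8 ✓

Only n_f = 2 gives an integer upper level, n_i = 8.

The transition is from n = 8 to n = 2 (emission).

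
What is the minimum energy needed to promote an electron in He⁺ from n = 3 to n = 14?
5.7693 eV

The energy levels of a hydrogen-like atom are E_n = -13.6057 Z² eV / n².

Energy at n = 3: E_3 = -13.6057 × 2² / 3² = -6.0469778 eV
Energy at n = 14: E_14 = -13.6057 × 2² / 14² = -0.2776673 eV

The excitation energy is the difference:
ΔE = E_14 - E_3
ΔE = -0.2776673 - (-6.0469778)
ΔE = 5.7693 eV

Since this is positive, energy must be absorbed (photon absorption).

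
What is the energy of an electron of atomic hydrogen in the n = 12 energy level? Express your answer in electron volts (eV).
-0.09448 eV

The energy levels of a hydrogen-like atom are given by:
E_n = -13.6057 eV / n²

For n = 12:
E_12 = -13.6057 eV / 12²
E_12 = -13.6057 eV / 144
E_12 = -0.09448 eV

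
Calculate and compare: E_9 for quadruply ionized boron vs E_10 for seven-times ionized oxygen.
O⁷⁺ at n = 10 (E = -8.70765 eV)

Using E_n = -13.6057 Z² / n² eV:

B⁴⁺ (Z = 5) at n = 9:
E = -13.6057 × 5² / 9² = -13.6057 × 25 / 81 = -4.19929012 eV

O⁷⁺ (Z = 8) at n = 10:
E = -13.6057 × 8² / 10² = -13.6057 × 64 / 100 = -8.70764800 eV

Since -8.70764800 eV < -4.19929012 eV,
O⁷⁺ at n = 10 is more tightly bound (requires more energy to ionize).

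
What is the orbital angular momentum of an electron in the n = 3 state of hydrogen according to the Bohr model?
3.16e-34 J·s (or 3ℏ)

In the Bohr model, angular momentum is quantized:
L = nℏ

where ℏ = h/(2π) = 1.0546e-34 J·s

For n = 3:
L = 3 × 1.0546e-34 J·s
L = 3.16e-34 J·s

This can also be written as L = 3ℏ.
The angular momentum is an integer multiple of the reduced Planck constant.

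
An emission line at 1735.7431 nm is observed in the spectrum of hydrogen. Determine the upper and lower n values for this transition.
n = 10 → n = 4

First, find the photon energy from the wavelength (hc = 1239.84 eV·nm):
E = hc/λ = 1239.84 eV·nm / 1735.7431 nm = 0.71429925 eV

The energy levels of hydrogen satisfy E_n = -13.6057 / n² eV, so an emission n_i → n_f releases
ΔE = 13.6057 × (1/n_f² − 1/n_i²) eV.

Setting ΔE equal to the photon energy:
1/n_f² − 1/n_i² = 0.71429925 / 13.6057 = 0.052500000

Since 1/n_i² must be positive, we need 1/n_f² > 0.052500000, i.e. n_f ≤ 4. For each allowed n_f, solve n_i = (1/n_f² − 0.052500000)^(−1/2) and check whether it is a whole number:
  n_f = 1: 1/n_i² = 1.000000000 − 0.052500000 = 0.947500000 → n_i = 1.027  (not an integer) ✗
  n_f = 2: 1/n_i² = 0.250000000 − 0.052500000 = 0.197500000 → n_i = 2.250  (not an integer) ✗
  n_f = 3: 1/n_i² = 0.111111111 − 0.052500000 = 0.058611111 → n_i = 4.131  (not an integer) ✗
  n_f = 4: 1/n_i² = 0.062500000 − 0.052500000 = 0.010000000 → n_i = 10.000  → integer, n_i = 10 ✓

Only n_f = 4 gives an integer upper level, n_i = 10.

The transition is from n = 10 to n = 4 (emission).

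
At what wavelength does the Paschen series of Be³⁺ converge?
51.258664 nm

The series limit corresponds to the transition from n = ∞ to n = 3.
This is the highest energy (shortest wavelength) transition in the Paschen series.

E_∞ = 0 eV
E_3 = -13.6057 × 4² / 3² = -24.18791111 eV

Energy at series limit:
ΔE = E_∞ - E_3 = 0 - (-24.18791111) = 24.18791111 eV
λ = hc/E = 1239.84 eV·nm / 24.18791111 eV = 51.258664 nm

This energy equals the ionization energy from the n = 3 state of Be³⁺.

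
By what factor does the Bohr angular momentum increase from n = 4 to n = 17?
4.25000

In the Bohr model, L_n = nℏ, so the ratio is purely the ratio of quantum numbers:

L_17/L_4 = 17ℏ / 4ℏ = 17/4 = 4.25000

The angular momentum scales linearly with n.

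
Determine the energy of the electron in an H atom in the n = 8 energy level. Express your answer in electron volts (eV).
-0.21259 eV

The energy levels of a hydrogen-like atom are given by:
E_n = -13.6057 eV / n²

For n = 8:
E_8 = -13.6057 eV / 8²
E_8 = -13.6057 eV / 64
E_8 = -0.21259 eV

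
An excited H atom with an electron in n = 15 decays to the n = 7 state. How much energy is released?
0.22 eV

The energy levels are E_n = -13.6057 eV / n².

Energy at n = 15: E_15 = -13.6057 / 15² = -0.06047 eV
Energy at n = 7: E_7 = -13.6057 / 7² = -0.27767 eV

For emission (electron falling to lower state), the photon energy is:
E_photon = E_15 - E_7 = |-0.06047 - (-0.27767)|
E_photon = 0.22 eV

This energy is carried away by the emitted photon.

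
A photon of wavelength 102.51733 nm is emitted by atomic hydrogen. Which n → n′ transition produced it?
n = 3 → n = 1

First, find the photon energy from the wavelength (hc = 1239.84 eV·nm):
E = hc/λ = 1239.84 eV·nm / 102.51733 nm = 12.093955 eV

The energy levels of hydrogen satisfy E_n = -13.6057 / n² eV, so an emission n_i → n_f releases
ΔE = 13.6057 × (1/n_f² − 1/n_i²) eV.

Setting ΔE equal to the photon energy:
1/n_f² − 1/n_i² = 12.093955 / 13.6057 = 0.88888885

Since 1/n_i² must be positive, we need 1/n_f² > 0.88888885, i.e. n_f ≤ 1. For each allowed n_f, solve n_i = (1/n_f² − 0.88888885)^(−1/2) and check whether it is a whole number:
  n_f = 1: 1/n_i² = 1.00000000 − 0.88888885 = 0.11111115 → n_i = 3.000  → integer, n_i = 3 ✓

Only n_f = 1 gives an integer upper level, n_i = 3.

The transition is from n = 3 to n = 1 (emission).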